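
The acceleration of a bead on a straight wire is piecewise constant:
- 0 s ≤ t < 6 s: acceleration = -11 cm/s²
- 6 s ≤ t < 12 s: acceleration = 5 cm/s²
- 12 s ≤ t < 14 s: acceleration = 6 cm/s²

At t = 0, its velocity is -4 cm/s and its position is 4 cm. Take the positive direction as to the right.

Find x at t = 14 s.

-616 cm

On each constant-a segment, Δv = aΔt and Δx = v₀Δt + ½aΔt²; chain segment to segment.
0–6 s: v starts -4 cm/s; Δx = -4·6 + ½·-11·6² = -222 cm; v ends -70 cm/s.
6–12 s: v starts -70 cm/s; Δx = -70·6 + ½·5·6² = -330 cm; v ends -40 cm/s.
12–14 s: v starts -40 cm/s; Δx = -40·2 + ½·6·2² = -68 cm; v ends -28 cm/s.
x(14) = 4 + Σ Δx = -616 cm.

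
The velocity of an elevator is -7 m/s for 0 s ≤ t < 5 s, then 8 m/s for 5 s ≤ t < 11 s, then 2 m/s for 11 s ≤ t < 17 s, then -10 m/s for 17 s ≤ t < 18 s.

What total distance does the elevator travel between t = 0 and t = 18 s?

Total distance travelled is ∫|v| dt — sum the magnitudes of each area piece.
0–5 s: |-7| × 5 = 35 m
5–11 s: |8| × 6 = 48 m
11–17 s: |2| × 6 = 12 m
17–18 s: |-10| × 1 = 10 m
Total distance = 105 m

105 m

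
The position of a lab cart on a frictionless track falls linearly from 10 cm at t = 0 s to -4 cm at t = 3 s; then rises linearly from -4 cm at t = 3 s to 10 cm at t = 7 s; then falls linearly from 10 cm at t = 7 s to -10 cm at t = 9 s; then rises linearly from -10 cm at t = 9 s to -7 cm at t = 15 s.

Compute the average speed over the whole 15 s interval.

3.4 cm/s

Average speed = (total path length)/(elapsed time); on a piecewise-linear x-t graph the path length is Σ|Δx|.
0–3 s: |Δx| = |-4 − 10| = 14 cm
3–7 s: |Δx| = |10 − -4| = 14 cm
7–9 s: |Δx| = |-10 − 10| = 20 cm
9–15 s: |Δx| = |-7 − -10| = 3 cm
Total path = 51 cm; average speed = 51/15 = 3.4 cm/s.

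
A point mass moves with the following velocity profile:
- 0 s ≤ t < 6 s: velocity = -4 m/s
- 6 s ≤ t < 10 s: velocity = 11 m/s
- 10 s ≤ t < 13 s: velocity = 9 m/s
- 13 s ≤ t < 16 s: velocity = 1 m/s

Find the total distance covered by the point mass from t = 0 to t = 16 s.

Distance (not displacement) is the total path length: add the absolute areas under v-t.
0–6 s: |-4| × 6 = 24 m
6–10 s: |11| × 4 = 44 m
10–13 s: |9| × 3 = 27 m
13–16 s: |1| × 3 = 3 m
Total distance = 98 m

98 m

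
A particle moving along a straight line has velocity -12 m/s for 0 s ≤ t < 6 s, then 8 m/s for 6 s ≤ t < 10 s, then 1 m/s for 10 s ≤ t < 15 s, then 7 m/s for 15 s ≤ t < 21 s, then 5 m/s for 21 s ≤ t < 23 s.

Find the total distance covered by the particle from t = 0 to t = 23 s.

161 m

Total distance travelled is ∫|v| dt — sum the magnitudes of each area piece.
0–6 s: |-12| × 6 = 72 m
6–10 s: |8| × 4 = 32 m
10–15 s: |1| × 5 = 5 m
15–21 s: |7| × 6 = 42 m
21–23 s: |5| × 2 = 10 m
Total distance = 161 m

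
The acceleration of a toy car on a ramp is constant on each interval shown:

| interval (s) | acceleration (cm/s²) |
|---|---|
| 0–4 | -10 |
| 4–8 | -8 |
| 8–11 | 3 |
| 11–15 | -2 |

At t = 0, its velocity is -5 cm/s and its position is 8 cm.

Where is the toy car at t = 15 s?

-841.5 cm

On each constant-a segment, Δv = aΔt and Δx = v₀Δt + ½aΔt²; chain segment to segment.
0–4 s: v starts -5 cm/s; Δx = -5·4 + ½·-10·4² = -100 cm; v ends -45 cm/s.
4–8 s: v starts -45 cm/s; Δx = -45·4 + ½·-8·4² = -244 cm; v ends -77 cm/s.
8–11 s: v starts -77 cm/s; Δx = -77·3 + ½·3·3² = -217.5 cm; v ends -68 cm/s.
11–15 s: v starts -68 cm/s; Δx = -68·4 + ½·-2·4² = -288 cm; v ends -76 cm/s.
x(15) = 8 + Σ Δx = -841.5 cm.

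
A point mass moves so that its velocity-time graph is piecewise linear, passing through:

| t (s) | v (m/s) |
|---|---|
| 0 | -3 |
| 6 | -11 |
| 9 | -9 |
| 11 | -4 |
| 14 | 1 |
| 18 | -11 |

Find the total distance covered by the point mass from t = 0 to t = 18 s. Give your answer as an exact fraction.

Total distance travelled is ∫|v| dt — sum the magnitudes of each area piece.
0–6 s: |½(-3 + -11)(6)| = 42 m
6–9 s: |½(-11 + -9)(3)| = 30 m
9–11 s: |½(-9 + -4)(2)| = 13 m
11–14 s: v = 0 at t = 13.4 s; triangle areas 4.8 + 0.3 = 5.1 m
14–18 s: v = 0 at t = 43/3 s; triangle areas 1/6 + 121/6 = 61/3 m
Total distance = 3313/30 m

3313/30 m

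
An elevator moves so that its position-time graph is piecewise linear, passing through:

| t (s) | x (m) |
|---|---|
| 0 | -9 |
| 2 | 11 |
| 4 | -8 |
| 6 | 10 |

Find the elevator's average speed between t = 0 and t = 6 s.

9.5 m/s

Average speed = (total path length)/(elapsed time); on a piecewise-linear x-t graph the path length is Σ|Δx|.
0–2 s: |Δx| = |11 − -9| = 20 m
2–4 s: |Δx| = |-8 − 11| = 19 m
4–6 s: |Δx| = |10 − -8| = 18 m
Total path = 57 m; average speed = 57/6 = 9.5 m/s.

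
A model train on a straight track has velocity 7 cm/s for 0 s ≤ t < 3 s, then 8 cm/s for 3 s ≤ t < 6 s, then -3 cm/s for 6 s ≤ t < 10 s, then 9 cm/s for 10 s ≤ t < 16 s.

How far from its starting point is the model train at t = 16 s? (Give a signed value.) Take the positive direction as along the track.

87 cm

Net displacement equals the area under the velocity-time graph (areas below the axis count negative).
0–3 s: 7 × 3 = 21 cm
3–6 s: 8 × 3 = 24 cm
6–10 s: -3 × 4 = -12 cm
10–16 s: 9 × 6 = 54 cm
Net displacement = 87 cm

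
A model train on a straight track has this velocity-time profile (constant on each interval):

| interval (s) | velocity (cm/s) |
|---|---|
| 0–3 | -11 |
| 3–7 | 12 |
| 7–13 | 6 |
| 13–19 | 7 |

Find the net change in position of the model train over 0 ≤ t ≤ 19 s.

Displacement is the signed area under the v-t curve.
0–3 s: -11 × 3 = -33 cm
3–7 s: 12 × 4 = 48 cm
7–13 s: 6 × 6 = 36 cm
13–19 s: 7 × 6 = 42 cm
Net displacement = 93 cm

93 cm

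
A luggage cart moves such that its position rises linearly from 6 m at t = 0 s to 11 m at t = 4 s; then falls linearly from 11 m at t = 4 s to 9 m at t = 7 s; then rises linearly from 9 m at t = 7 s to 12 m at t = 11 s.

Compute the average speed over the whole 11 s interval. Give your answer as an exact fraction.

10/11 m/s

Average speed = (total path length)/(elapsed time); on a piecewise-linear x-t graph the path length is Σ|Δx|.
0–4 s: |Δx| = |11 − 6| = 5 m
4–7 s: |Δx| = |9 − 11| = 2 m
7–11 s: |Δx| = |12 − 9| = 3 m
Total path = 10 m; average speed = 10/11 = 10/11 m/s.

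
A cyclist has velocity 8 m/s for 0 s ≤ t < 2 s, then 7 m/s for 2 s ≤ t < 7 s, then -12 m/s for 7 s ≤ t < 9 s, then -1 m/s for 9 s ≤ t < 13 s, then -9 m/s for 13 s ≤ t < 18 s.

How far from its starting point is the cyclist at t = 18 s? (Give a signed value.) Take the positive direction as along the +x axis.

Net displacement equals the area under the velocity-time graph (areas below the axis count negative).
0–2 s: 8 × 2 = 16 m
2–7 s: 7 × 5 = 35 m
7–9 s: -12 × 2 = -24 m
9–13 s: -1 × 4 = -4 m
13–18 s: -9 × 5 = -45 m
Net displacement = -22 m

-22 m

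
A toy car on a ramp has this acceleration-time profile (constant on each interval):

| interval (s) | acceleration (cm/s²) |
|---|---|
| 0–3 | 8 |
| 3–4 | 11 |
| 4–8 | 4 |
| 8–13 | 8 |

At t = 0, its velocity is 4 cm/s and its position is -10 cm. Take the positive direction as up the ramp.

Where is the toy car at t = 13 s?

On each constant-a segment, Δv = aΔt and Δx = v₀Δt + ½aΔt²; chain segment to segment.
0–3 s: v starts 4 cm/s; Δx = 4·3 + ½·8·3² = 48 cm; v ends 28 cm/s.
3–4 s: v starts 28 cm/s; Δx = 28·1 + ½·11·1² = 33.5 cm; v ends 39 cm/s.
4–8 s: v starts 39 cm/s; Δx = 39·4 + ½·4·4² = 188 cm; v ends 55 cm/s.
8–13 s: v starts 55 cm/s; Δx = 55·5 + ½·8·5² = 375 cm; v ends 95 cm/s.
x(13) = -10 + Σ Δx = 634.5 cm.

634.5 cm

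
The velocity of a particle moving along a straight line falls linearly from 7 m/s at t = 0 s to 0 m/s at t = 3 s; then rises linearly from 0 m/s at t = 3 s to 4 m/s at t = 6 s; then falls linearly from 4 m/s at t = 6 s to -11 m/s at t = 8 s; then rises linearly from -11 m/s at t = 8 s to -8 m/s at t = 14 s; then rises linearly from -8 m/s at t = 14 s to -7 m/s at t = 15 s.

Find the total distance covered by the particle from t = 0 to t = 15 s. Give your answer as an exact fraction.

Total distance travelled is ∫|v| dt — sum the magnitudes of each area piece.
0–3 s: |½(7 + 0)(3)| = 10.5 m
3–6 s: |½(0 + 4)(3)| = 6 m
6–8 s: v = 0 at t = 98/15 s; triangle areas 16/15 + 121/15 = 137/15 m
8–14 s: |½(-11 + -8)(6)| = 57 m
14–15 s: |½(-8 + -7)(1)| = 7.5 m
Total distance = 1352/15 m

1352/15 m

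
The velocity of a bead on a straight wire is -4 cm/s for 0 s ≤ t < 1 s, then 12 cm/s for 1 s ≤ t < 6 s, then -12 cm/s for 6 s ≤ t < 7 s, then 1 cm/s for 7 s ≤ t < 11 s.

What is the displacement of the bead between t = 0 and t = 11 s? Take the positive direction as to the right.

48 cm

Net displacement equals the area under the velocity-time graph (areas below the axis count negative).
0–1 s: -4 × 1 = -4 cm
1–6 s: 12 × 5 = 60 cm
6–7 s: -12 × 1 = -12 cm
7–11 s: 1 × 4 = 4 cm
Net displacement = 48 cm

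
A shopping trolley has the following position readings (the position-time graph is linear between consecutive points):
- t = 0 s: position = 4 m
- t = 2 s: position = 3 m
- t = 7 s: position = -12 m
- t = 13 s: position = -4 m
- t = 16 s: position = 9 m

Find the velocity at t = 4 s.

-3 m/s

Velocity is the slope of the x-t graph on 2–7 s: (-12 − 3)/(7 − 2) = -3 m/s.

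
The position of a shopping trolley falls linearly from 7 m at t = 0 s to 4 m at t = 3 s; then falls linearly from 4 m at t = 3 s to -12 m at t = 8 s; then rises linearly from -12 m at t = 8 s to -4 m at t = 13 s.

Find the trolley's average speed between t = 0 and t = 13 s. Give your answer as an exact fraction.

27/13 m/s

Average speed = (total path length)/(elapsed time); on a piecewise-linear x-t graph the path length is Σ|Δx|.
0–3 s: |Δx| = |4 − 7| = 3 m
3–8 s: |Δx| = |-12 − 4| = 16 m
8–13 s: |Δx| = |-4 − -12| = 8 m
Total path = 27 m; average speed = 27/13 = 27/13 m/s.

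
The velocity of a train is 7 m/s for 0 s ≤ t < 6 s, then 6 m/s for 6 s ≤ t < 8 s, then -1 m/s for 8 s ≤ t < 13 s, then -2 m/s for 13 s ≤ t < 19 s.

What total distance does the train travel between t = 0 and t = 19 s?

Total distance travelled is ∫|v| dt — sum the magnitudes of each area piece.
0–6 s: |7| × 6 = 42 m
6–8 s: |6| × 2 = 12 m
8–13 s: |-1| × 5 = 5 m
13–19 s: |-2| × 6 = 12 m
Total distance = 71 m

71 m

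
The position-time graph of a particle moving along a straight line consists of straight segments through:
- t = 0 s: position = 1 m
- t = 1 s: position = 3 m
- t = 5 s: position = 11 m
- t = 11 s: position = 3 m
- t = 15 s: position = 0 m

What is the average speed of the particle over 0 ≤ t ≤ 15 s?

Average speed = (total path length)/(elapsed time); on a piecewise-linear x-t graph the path length is Σ|Δx|.
0–1 s: |Δx| = |3 − 1| = 2 m
1–5 s: |Δx| = |11 − 3| = 8 m
5–11 s: |Δx| = |3 − 11| = 8 m
11–15 s: |Δx| = |0 − 3| = 3 m
Total path = 21 m; average speed = 21/15 = 1.4 m/s.

1.4 m/s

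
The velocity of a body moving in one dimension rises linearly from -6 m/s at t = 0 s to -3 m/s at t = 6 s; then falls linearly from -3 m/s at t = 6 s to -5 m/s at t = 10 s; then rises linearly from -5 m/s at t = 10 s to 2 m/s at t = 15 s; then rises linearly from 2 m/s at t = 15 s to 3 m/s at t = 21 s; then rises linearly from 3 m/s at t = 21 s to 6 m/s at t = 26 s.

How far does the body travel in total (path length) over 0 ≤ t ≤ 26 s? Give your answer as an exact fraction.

636/7 m

Distance (not displacement) is the total path length: add the absolute areas under v-t.
0–6 s: |½(-6 + -3)(6)| = 27 m
6–10 s: |½(-3 + -5)(4)| = 16 m
10–15 s: v = 0 at t = 95/7 s; triangle areas 125/14 + 10/7 = 145/14 m
15–21 s: |½(2 + 3)(6)| = 15 m
21–26 s: |½(3 + 6)(5)| = 22.5 m
Total distance = 636/7 m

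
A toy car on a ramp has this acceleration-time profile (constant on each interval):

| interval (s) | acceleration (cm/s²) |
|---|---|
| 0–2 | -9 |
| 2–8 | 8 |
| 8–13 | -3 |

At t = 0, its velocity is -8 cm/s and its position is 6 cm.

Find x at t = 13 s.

On each constant-a segment, Δv = aΔt and Δx = v₀Δt + ½aΔt²; chain segment to segment.
0–2 s: v starts -8 cm/s; Δx = -8·2 + ½·-9·2² = -34 cm; v ends -26 cm/s.
2–8 s: v starts -26 cm/s; Δx = -26·6 + ½·8·6² = -12 cm; v ends 22 cm/s.
8–13 s: v starts 22 cm/s; Δx = 22·5 + ½·-3·5² = 72.5 cm; v ends 7 cm/s.
x(13) = 6 + Σ Δx = 32.5 cm.

32.5 cm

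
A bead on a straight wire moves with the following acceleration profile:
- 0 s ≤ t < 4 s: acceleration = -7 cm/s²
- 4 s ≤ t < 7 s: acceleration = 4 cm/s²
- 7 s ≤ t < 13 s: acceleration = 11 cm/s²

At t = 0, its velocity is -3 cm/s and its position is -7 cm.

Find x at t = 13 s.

On each constant-a segment, Δv = aΔt and Δx = v₀Δt + ½aΔt²; chain segment to segment.
0–4 s: v starts -3 cm/s; Δx = -3·4 + ½·-7·4² = -68 cm; v ends -31 cm/s.
4–7 s: v starts -31 cm/s; Δx = -31·3 + ½·4·3² = -75 cm; v ends -19 cm/s.
7–13 s: v starts -19 cm/s; Δx = -19·6 + ½·11·6² = 84 cm; v ends 47 cm/s.
x(13) = -7 + Σ Δx = -66 cm.

-66 cm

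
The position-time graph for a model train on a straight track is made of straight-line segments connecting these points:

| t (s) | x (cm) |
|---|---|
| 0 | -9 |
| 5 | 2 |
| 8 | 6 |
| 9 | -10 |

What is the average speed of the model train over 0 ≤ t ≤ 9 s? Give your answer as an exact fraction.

31/9 cm/s

Average speed = (total path length)/(elapsed time); on a piecewise-linear x-t graph the path length is Σ|Δx|.
0–5 s: |Δx| = |2 − -9| = 11 cm
5–8 s: |Δx| = |6 − 2| = 4 cm
8–9 s: |Δx| = |-10 − 6| = 16 cm
Total path = 31 cm; average speed = 31/9 = 31/9 cm/s.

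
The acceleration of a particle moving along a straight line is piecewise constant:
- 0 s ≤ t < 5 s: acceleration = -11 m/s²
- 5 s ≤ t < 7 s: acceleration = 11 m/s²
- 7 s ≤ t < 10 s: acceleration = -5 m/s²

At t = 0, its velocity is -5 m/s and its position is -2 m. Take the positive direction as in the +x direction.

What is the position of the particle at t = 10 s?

-399 m

On each constant-a segment, Δv = aΔt and Δx = v₀Δt + ½aΔt²; chain segment to segment.
0–5 s: v starts -5 m/s; Δx = -5·5 + ½·-11·5² = -162.5 m; v ends -60 m/s.
5–7 s: v starts -60 m/s; Δx = -60·2 + ½·11·2² = -98 m; v ends -38 m/s.
7–10 s: v starts -38 m/s; Δx = -38·3 + ½·-5·3² = -136.5 m; v ends -53 m/s.
x(10) = -2 + Σ Δx = -399 m.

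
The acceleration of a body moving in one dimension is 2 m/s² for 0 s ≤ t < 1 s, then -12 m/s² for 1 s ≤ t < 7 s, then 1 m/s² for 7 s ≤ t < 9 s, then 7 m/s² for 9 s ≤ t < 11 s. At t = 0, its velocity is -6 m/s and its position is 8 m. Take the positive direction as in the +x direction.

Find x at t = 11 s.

On each constant-a segment, Δv = aΔt and Δx = v₀Δt + ½aΔt²; chain segment to segment.
0–1 s: v starts -6 m/s; Δx = -6·1 + ½·2·1² = -5 m; v ends -4 m/s.
1–7 s: v starts -4 m/s; Δx = -4·6 + ½·-12·6² = -240 m; v ends -76 m/s.
7–9 s: v starts -76 m/s; Δx = -76·2 + ½·1·2² = -150 m; v ends -74 m/s.
9–11 s: v starts -74 m/s; Δx = -74·2 + ½·7·2² = -134 m; v ends -60 m/s.
x(11) = 8 + Σ Δx = -521 m.

-521 m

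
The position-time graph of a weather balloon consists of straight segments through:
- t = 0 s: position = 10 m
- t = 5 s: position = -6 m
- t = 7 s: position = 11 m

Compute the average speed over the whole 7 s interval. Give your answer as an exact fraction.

33/7 m/s

Average speed = (total path length)/(elapsed time); on a piecewise-linear x-t graph the path length is Σ|Δx|.
0–5 s: |Δx| = |-6 − 10| = 16 m
5–7 s: |Δx| = |11 − -6| = 17 m
Total path = 33 m; average speed = 33/7 = 33/7 m/s.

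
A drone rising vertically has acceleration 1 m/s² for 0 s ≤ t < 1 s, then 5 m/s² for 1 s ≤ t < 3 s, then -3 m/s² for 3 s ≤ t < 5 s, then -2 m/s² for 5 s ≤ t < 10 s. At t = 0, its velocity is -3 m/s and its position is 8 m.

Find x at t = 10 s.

On each constant-a segment, Δv = aΔt and Δx = v₀Δt + ½aΔt²; chain segment to segment.
0–1 s: v starts -3 m/s; Δx = -3·1 + ½·1·1² = -2.5 m; v ends -2 m/s.
1–3 s: v starts -2 m/s; Δx = -2·2 + ½·5·2² = 6 m; v ends 8 m/s.
3–5 s: v starts 8 m/s; Δx = 8·2 + ½·-3·2² = 10 m; v ends 2 m/s.
5–10 s: v starts 2 m/s; Δx = 2·5 + ½·-2·5² = -15 m; v ends -8 m/s.
x(10) = 8 + Σ Δx = 6.5 m.

6.5 m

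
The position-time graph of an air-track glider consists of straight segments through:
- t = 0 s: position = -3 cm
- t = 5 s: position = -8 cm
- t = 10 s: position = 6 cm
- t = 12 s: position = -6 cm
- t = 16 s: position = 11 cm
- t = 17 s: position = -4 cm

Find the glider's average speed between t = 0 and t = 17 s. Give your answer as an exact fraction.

Average speed = (total path length)/(elapsed time); on a piecewise-linear x-t graph the path length is Σ|Δx|.
0–5 s: |Δx| = |-8 − -3| = 5 cm
5–10 s: |Δx| = |6 − -8| = 14 cm
10–12 s: |Δx| = |-6 − 6| = 12 cm
12–16 s: |Δx| = |11 − -6| = 17 cm
16–17 s: |Δx| = |-4 − 11| = 15 cm
Total path = 63 cm; average speed = 63/17 = 63/17 cm/s.

63/17 cm/s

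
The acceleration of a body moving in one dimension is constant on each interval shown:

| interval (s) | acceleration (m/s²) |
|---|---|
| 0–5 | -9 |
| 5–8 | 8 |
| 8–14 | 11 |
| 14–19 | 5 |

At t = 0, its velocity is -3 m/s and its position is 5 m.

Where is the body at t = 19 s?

96 m

On each constant-a segment, Δv = aΔt and Δx = v₀Δt + ½aΔt²; chain segment to segment.
0–5 s: v starts -3 m/s; Δx = -3·5 + ½·-9·5² = -127.5 m; v ends -48 m/s.
5–8 s: v starts -48 m/s; Δx = -48·3 + ½·8·3² = -108 m; v ends -24 m/s.
8–14 s: v starts -24 m/s; Δx = -24·6 + ½·11·6² = 54 m; v ends 42 m/s.
14–19 s: v starts 42 m/s; Δx = 42·5 + ½·5·5² = 272.5 m; v ends 67 m/s.
x(19) = 5 + Σ Δx = 96 m.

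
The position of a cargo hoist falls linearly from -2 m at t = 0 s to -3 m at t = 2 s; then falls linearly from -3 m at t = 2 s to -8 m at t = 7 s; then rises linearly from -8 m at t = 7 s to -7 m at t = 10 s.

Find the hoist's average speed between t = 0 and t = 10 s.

0.7 m/s

Average speed = (total path length)/(elapsed time); on a piecewise-linear x-t graph the path length is Σ|Δx|.
0–2 s: |Δx| = |-3 − -2| = 1 m
2–7 s: |Δx| = |-8 − -3| = 5 m
7–10 s: |Δx| = |-7 − -8| = 1 m
Total path = 7 m; average speed = 7/10 = 0.7 m/s.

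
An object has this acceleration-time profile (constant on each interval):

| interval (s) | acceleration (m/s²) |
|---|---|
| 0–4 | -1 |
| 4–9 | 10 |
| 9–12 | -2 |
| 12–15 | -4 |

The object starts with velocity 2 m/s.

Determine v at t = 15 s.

30 m/s

Δv equals the area under the a-t graph; then v = v₀ + Δv.
0–4 s: -1 × 4 = -4 m/s
4–9 s: 10 × 5 = 50 m/s
9–12 s: -2 × 3 = -6 m/s
12–15 s: -4 × 3 = -12 m/s
Δv = 28 m/s, so v(15) = 2 + (28) = 30 m/s.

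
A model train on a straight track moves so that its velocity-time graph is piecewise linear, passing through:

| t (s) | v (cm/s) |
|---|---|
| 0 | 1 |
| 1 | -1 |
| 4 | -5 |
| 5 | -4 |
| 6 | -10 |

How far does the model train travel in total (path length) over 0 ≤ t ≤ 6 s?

Total distance travelled is ∫|v| dt — sum the magnitudes of each area piece.
0–1 s: v = 0 at t = 0.5 s; triangle areas 0.25 + 0.25 = 0.5 cm
1–4 s: |½(-1 + -5)(3)| = 9 cm
4–5 s: |½(-5 + -4)(1)| = 4.5 cm
5–6 s: |½(-4 + -10)(1)| = 7 cm
Total distance = 21 cm

21 cm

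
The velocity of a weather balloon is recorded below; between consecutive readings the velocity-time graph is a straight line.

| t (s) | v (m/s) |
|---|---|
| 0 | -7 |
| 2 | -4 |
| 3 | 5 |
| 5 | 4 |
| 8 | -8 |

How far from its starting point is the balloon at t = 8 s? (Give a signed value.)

Displacement is the signed area under the v-t curve.
0–2 s: ½(-7 + -4)(2) = -11 m
2–3 s: ½(-4 + 5)(1) = 0.5 m
3–5 s: ½(5 + 4)(2) = 9 m
5–8 s: ½(4 + -8)(3) = -6 m
Net displacement = -7.5 m

-7.5 m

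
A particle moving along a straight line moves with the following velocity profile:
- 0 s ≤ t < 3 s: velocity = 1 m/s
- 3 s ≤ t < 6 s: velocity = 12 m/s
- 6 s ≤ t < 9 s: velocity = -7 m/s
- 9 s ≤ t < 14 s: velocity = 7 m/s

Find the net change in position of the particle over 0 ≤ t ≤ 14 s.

Displacement is the signed area under the v-t curve.
0–3 s: 1 × 3 = 3 m
3–6 s: 12 × 3 = 36 m
6–9 s: -7 × 3 = -21 m
9–14 s: 7 × 5 = 35 m
Net displacement = 53 m

53 m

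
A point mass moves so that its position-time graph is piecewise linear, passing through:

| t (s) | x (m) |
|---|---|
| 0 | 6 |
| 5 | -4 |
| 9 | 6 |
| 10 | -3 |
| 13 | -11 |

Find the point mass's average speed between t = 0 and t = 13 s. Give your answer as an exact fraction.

Average speed = (total path length)/(elapsed time); on a piecewise-linear x-t graph the path length is Σ|Δx|.
0–5 s: |Δx| = |-4 − 6| = 10 m
5–9 s: |Δx| = |6 − -4| = 10 m
9–10 s: |Δx| = |-3 − 6| = 9 m
10–13 s: |Δx| = |-11 − -3| = 8 m
Total path = 37 m; average speed = 37/13 = 37/13 m/s.

37/13 m/s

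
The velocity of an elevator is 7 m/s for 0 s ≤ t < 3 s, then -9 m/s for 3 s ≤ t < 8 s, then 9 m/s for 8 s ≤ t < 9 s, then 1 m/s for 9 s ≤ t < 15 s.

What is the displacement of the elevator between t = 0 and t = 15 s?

-9 m

Displacement is the signed area under the v-t curve.
0–3 s: 7 × 3 = 21 m
3–8 s: -9 × 5 = -45 m
8–9 s: 9 × 1 = 9 m
9–15 s: 1 × 6 = 6 m
Net displacement = -9 m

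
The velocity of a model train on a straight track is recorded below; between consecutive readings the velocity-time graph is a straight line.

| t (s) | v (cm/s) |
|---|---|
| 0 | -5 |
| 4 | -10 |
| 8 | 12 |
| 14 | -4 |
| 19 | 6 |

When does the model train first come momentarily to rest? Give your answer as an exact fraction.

v changes sign on 4–8 s (from -10 to 12); the graph is linear there, so v = 0 at t = 4 + (10)·(8 − 4)/(12 − -10) = 64/11 s.

t = 64/11 s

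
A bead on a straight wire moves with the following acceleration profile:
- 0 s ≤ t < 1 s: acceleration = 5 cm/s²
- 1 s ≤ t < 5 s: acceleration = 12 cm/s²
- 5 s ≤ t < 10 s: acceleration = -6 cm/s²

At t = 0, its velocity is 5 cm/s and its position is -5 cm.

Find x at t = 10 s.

353.5 cm

On each constant-a segment, Δv = aΔt and Δx = v₀Δt + ½aΔt²; chain segment to segment.
0–1 s: v starts 5 cm/s; Δx = 5·1 + ½·5·1² = 7.5 cm; v ends 10 cm/s.
1–5 s: v starts 10 cm/s; Δx = 10·4 + ½·12·4² = 136 cm; v ends 58 cm/s.
5–10 s: v starts 58 cm/s; Δx = 58·5 + ½·-6·5² = 215 cm; v ends 28 cm/s.
x(10) = -5 + Σ Δx = 353.5 cm.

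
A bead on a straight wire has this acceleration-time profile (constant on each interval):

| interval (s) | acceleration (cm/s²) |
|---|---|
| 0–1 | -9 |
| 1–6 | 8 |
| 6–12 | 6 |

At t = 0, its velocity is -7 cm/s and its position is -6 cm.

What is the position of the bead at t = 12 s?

254.5 cm

On each constant-a segment, Δv = aΔt and Δx = v₀Δt + ½aΔt²; chain segment to segment.
0–1 s: v starts -7 cm/s; Δx = -7·1 + ½·-9·1² = -11.5 cm; v ends -16 cm/s.
1–6 s: v starts -16 cm/s; Δx = -16·5 + ½·8·5² = 20 cm; v ends 24 cm/s.
6–12 s: v starts 24 cm/s; Δx = 24·6 + ½·6·6² = 252 cm; v ends 60 cm/s.
x(12) = -6 + Σ Δx = 254.5 cm.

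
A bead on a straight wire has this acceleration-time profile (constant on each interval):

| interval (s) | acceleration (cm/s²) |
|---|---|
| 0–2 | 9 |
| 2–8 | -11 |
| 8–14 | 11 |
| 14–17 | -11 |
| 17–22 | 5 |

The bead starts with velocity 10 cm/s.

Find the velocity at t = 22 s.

20 cm/s

Δv equals the area under the a-t graph; then v = v₀ + Δv.
0–2 s: 9 × 2 = 18 cm/s
2–8 s: -11 × 6 = -66 cm/s
8–14 s: 11 × 6 = 66 cm/s
14–17 s: -11 × 3 = -33 cm/s
17–22 s: 5 × 5 = 25 cm/s
Δv = 10 cm/s, so v(22) = 10 + (10) = 20 cm/s.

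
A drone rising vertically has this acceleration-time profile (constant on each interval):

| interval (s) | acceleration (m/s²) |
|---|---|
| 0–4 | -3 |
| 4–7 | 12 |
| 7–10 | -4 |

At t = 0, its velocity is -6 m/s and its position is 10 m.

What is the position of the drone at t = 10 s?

-2 m

On each constant-a segment, Δv = aΔt and Δx = v₀Δt + ½aΔt²; chain segment to segment.
0–4 s: v starts -6 m/s; Δx = -6·4 + ½·-3·4² = -48 m; v ends -18 m/s.
4–7 s: v starts -18 m/s; Δx = -18·3 + ½·12·3² = 0 m; v ends 18 m/s.
7–10 s: v starts 18 m/s; Δx = 18·3 + ½·-4·3² = 36 m; v ends 6 m/s.
x(10) = 10 + Σ Δx = -2 m.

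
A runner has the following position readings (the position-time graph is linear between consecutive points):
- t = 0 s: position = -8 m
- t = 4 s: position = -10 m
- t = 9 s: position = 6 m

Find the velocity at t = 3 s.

Velocity is the slope of the x-t graph on 0–4 s: (-10 − -8)/(4 − 0) = -0.5 m/s.

-0.5 m/s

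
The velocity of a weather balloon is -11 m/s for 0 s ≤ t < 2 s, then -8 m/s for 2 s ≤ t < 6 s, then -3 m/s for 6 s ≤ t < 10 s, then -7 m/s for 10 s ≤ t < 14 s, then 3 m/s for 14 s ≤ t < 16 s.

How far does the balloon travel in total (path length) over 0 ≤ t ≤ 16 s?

Total distance travelled is ∫|v| dt — sum the magnitudes of each area piece.
0–2 s: |-11| × 2 = 22 m
2–6 s: |-8| × 4 = 32 m
6–10 s: |-3| × 4 = 12 m
10–14 s: |-7| × 4 = 28 m
14–16 s: |3| × 2 = 6 m
Total distance = 100 m

100 m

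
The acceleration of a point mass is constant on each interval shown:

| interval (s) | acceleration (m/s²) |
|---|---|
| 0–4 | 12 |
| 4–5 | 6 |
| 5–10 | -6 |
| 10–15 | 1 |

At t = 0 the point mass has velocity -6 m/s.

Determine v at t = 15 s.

23 m/s

Δv equals the area under the a-t graph; then v = v₀ + Δv.
0–4 s: 12 × 4 = 48 m/s
4–5 s: 6 × 1 = 6 m/s
5–10 s: -6 × 5 = -30 m/s
10–15 s: 1 × 5 = 5 m/s
Δv = 29 m/s, so v(15) = -6 + (29) = 23 m/s.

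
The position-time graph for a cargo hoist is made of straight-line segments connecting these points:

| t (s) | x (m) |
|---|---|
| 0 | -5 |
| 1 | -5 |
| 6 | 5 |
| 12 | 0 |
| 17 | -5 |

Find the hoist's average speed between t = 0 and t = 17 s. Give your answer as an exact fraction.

Average speed = (total path length)/(elapsed time); on a piecewise-linear x-t graph the path length is Σ|Δx|.
0–1 s: |Δx| = |-5 − -5| = 0 m
1–6 s: |Δx| = |5 − -5| = 10 m
6–12 s: |Δx| = |0 − 5| = 5 m
12–17 s: |Δx| = |-5 − 0| = 5 m
Total path = 20 m; average speed = 20/17 = 20/17 m/s.

20/17 m/s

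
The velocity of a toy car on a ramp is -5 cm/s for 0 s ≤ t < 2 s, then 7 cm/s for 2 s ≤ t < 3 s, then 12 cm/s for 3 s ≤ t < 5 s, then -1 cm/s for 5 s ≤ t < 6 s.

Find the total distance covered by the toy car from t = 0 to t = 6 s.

42 cm

Distance (not displacement) is the total path length: add the absolute areas under v-t.
0–2 s: |-5| × 2 = 10 cm
2–3 s: |7| × 1 = 7 cm
3–5 s: |12| × 2 = 24 cm
5–6 s: |-1| × 1 = 1 cm
Total distance = 42 cm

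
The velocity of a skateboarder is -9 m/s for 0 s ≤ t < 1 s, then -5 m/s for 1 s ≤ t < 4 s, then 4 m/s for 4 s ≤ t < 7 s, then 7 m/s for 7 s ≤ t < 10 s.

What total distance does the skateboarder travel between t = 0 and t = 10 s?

Total distance travelled is ∫|v| dt — sum the magnitudes of each area piece.
0–1 s: |-9| × 1 = 9 m
1–4 s: |-5| × 3 = 15 m
4–7 s: |4| × 3 = 12 m
7–10 s: |7| × 3 = 21 m
Total distance = 57 m

57 m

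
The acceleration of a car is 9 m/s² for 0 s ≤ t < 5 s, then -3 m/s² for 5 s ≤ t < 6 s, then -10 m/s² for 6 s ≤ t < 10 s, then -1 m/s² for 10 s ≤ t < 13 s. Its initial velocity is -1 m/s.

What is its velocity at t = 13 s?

-2 m/s

Δv equals the area under the a-t graph; then v = v₀ + Δv.
0–5 s: 9 × 5 = 45 m/s
5–6 s: -3 × 1 = -3 m/s
6–10 s: -10 × 4 = -40 m/s
10–13 s: -1 × 3 = -3 m/s
Δv = -1 m/s, so v(13) = -1 + (-1) = -2 m/s.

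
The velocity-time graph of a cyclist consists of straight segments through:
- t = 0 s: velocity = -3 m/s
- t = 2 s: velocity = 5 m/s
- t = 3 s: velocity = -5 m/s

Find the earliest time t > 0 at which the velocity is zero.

t = 0.75 s

v changes sign on 0–2 s (from -3 to 5); the graph is linear there, so v = 0 at t = 0 + (3)·(2 − 0)/(5 − -3) = 0.75 s.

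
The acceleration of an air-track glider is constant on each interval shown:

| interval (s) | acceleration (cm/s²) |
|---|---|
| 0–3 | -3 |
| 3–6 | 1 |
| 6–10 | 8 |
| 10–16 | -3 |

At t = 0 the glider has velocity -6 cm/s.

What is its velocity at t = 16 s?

Δv equals the area under the a-t graph; then v = v₀ + Δv.
0–3 s: -3 × 3 = -9 cm/s
3–6 s: 1 × 3 = 3 cm/s
6–10 s: 8 × 4 = 32 cm/s
10–16 s: -3 × 6 = -18 cm/s
Δv = 8 cm/s, so v(16) = -6 + (8) = 2 cm/s.

2 cm/s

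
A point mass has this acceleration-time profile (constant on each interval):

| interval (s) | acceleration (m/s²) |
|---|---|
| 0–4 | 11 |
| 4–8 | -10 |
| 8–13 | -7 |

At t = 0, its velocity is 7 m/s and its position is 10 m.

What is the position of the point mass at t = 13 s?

217.5 m

On each constant-a segment, Δv = aΔt and Δx = v₀Δt + ½aΔt²; chain segment to segment.
0–4 s: v starts 7 m/s; Δx = 7·4 + ½·11·4² = 116 m; v ends 51 m/s.
4–8 s: v starts 51 m/s; Δx = 51·4 + ½·-10·4² = 124 m; v ends 11 m/s.
8–13 s: v starts 11 m/s; Δx = 11·5 + ½·-7·5² = -32.5 m; v ends -24 m/s.
x(13) = 10 + Σ Δx = 217.5 m.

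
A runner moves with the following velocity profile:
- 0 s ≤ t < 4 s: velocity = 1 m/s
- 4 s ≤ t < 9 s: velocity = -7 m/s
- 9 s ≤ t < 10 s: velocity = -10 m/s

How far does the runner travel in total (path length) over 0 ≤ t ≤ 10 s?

Total distance travelled is ∫|v| dt — sum the magnitudes of each area piece.
0–4 s: |1| × 4 = 4 m
4–9 s: |-7| × 5 = 35 m
9–10 s: |-10| × 1 = 10 m
Total distance = 49 m

49 m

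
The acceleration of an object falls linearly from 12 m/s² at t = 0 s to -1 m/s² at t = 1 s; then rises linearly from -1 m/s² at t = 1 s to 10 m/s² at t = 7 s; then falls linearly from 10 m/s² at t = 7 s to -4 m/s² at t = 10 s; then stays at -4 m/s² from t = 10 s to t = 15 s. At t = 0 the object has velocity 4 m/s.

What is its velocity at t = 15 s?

Δv equals the area under the a-t graph; then v = v₀ + Δv.
0–1 s: ½(12 + -1)(1) = 5.5 m/s
1–7 s: ½(-1 + 10)(6) = 27 m/s
7–10 s: ½(10 + -4)(3) = 9 m/s
10–15 s: -4 × 5 = -20 m/s
Δv = 21.5 m/s, so v(15) = 4 + (21.5) = 25.5 m/s.

25.5 m/s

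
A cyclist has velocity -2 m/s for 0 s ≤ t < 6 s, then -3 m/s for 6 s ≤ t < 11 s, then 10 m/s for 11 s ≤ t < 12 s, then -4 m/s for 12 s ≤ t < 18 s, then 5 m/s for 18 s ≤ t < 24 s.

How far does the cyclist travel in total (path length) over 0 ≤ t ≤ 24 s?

Distance (not displacement) is the total path length: add the absolute areas under v-t.
0–6 s: |-2| × 6 = 12 m
6–11 s: |-3| × 5 = 15 m
11–12 s: |10| × 1 = 10 m
12–18 s: |-4| × 6 = 24 m
18–24 s: |5| × 6 = 30 m
Total distance = 91 m

91 m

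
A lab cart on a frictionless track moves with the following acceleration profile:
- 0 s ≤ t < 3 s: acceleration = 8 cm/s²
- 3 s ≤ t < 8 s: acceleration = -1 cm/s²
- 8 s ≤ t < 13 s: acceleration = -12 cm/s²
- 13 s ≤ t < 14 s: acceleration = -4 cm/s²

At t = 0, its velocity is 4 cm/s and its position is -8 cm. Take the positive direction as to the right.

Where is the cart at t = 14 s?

On each constant-a segment, Δv = aΔt and Δx = v₀Δt + ½aΔt²; chain segment to segment.
0–3 s: v starts 4 cm/s; Δx = 4·3 + ½·8·3² = 48 cm; v ends 28 cm/s.
3–8 s: v starts 28 cm/s; Δx = 28·5 + ½·-1·5² = 127.5 cm; v ends 23 cm/s.
8–13 s: v starts 23 cm/s; Δx = 23·5 + ½·-12·5² = -35 cm; v ends -37 cm/s.
13–14 s: v starts -37 cm/s; Δx = -37·1 + ½·-4·1² = -39 cm; v ends -41 cm/s.
x(14) = -8 + Σ Δx = 93.5 cm.

93.5 cm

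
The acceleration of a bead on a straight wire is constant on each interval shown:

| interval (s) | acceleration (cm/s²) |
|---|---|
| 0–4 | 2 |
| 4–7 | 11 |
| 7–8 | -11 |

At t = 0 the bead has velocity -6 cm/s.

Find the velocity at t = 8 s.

Δv equals the area under the a-t graph; then v = v₀ + Δv.
0–4 s: 2 × 4 = 8 cm/s
4–7 s: 11 × 3 = 33 cm/s
7–8 s: -11 × 1 = -11 cm/s
Δv = 30 cm/s, so v(8) = -6 + (30) = 24 cm/s.

24 cm/s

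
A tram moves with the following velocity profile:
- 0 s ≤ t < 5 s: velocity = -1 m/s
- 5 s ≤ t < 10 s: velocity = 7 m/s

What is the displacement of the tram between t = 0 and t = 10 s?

30 m

Displacement is the signed area under the v-t curve.
0–5 s: -1 × 5 = -5 m
5–10 s: 7 × 5 = 35 m
Net displacement = 30 m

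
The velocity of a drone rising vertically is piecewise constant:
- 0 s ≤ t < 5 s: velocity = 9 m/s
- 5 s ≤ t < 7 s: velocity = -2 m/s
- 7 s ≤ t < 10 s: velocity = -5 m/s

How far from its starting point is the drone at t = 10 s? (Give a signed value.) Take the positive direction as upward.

26 m

Displacement is the signed area under the v-t curve.
0–5 s: 9 × 5 = 45 m
5–7 s: -2 × 2 = -4 m
7–10 s: -5 × 3 = -15 m
Net displacement = 26 m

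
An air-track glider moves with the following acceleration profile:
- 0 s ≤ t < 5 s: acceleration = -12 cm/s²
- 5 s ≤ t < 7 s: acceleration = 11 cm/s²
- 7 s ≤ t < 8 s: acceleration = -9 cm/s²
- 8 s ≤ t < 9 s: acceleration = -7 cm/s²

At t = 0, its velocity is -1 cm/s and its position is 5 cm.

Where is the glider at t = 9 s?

-345 cm

On each constant-a segment, Δv = aΔt and Δx = v₀Δt + ½aΔt²; chain segment to segment.
0–5 s: v starts -1 cm/s; Δx = -1·5 + ½·-12·5² = -155 cm; v ends -61 cm/s.
5–7 s: v starts -61 cm/s; Δx = -61·2 + ½·11·2² = -100 cm; v ends -39 cm/s.
7–8 s: v starts -39 cm/s; Δx = -39·1 + ½·-9·1² = -43.5 cm; v ends -48 cm/s.
8–9 s: v starts -48 cm/s; Δx = -48·1 + ½·-7·1² = -51.5 cm; v ends -55 cm/s.
x(9) = 5 + Σ Δx = -345 cm.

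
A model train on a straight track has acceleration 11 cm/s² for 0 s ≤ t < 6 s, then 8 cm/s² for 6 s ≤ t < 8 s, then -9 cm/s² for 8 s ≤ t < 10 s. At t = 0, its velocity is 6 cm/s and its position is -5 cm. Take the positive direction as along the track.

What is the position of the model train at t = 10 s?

547 cm

On each constant-a segment, Δv = aΔt and Δx = v₀Δt + ½aΔt²; chain segment to segment.
0–6 s: v starts 6 cm/s; Δx = 6·6 + ½·11·6² = 234 cm; v ends 72 cm/s.
6–8 s: v starts 72 cm/s; Δx = 72·2 + ½·8·2² = 160 cm; v ends 88 cm/s.
8–10 s: v starts 88 cm/s; Δx = 88·2 + ½·-9·2² = 158 cm; v ends 70 cm/s.
x(10) = -5 + Σ Δx = 547 cm.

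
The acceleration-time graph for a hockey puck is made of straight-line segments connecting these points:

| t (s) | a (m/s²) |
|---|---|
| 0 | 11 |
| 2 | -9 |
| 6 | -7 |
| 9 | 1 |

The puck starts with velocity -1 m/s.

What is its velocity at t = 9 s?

Δv equals the area under the a-t graph; then v = v₀ + Δv.
0–2 s: ½(11 + -9)(2) = 2 m/s
2–6 s: ½(-9 + -7)(4) = -32 m/s
6–9 s: ½(-7 + 1)(3) = -9 m/s
Δv = -39 m/s, so v(9) = -1 + (-39) = -40 m/s.

-40 m/s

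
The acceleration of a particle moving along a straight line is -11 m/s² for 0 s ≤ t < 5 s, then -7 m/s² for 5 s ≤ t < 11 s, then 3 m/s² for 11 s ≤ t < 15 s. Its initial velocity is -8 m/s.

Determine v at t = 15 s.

Δv equals the area under the a-t graph; then v = v₀ + Δv.
0–5 s: -11 × 5 = -55 m/s
5–11 s: -7 × 6 = -42 m/s
11–15 s: 3 × 4 = 12 m/s
Δv = -85 m/s, so v(15) = -8 + (-85) = -93 m/s.

-93 m/s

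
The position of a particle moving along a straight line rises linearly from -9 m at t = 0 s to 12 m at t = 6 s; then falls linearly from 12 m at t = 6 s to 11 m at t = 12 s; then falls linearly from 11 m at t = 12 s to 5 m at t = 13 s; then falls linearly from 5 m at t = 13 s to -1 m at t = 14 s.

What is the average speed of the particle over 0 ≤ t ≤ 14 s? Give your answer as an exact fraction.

17/7 m/s

Average speed = (total path length)/(elapsed time); on a piecewise-linear x-t graph the path length is Σ|Δx|.
0–6 s: |Δx| = |12 − -9| = 21 m
6–12 s: |Δx| = |11 − 12| = 1 m
12–13 s: |Δx| = |5 − 11| = 6 m
13–14 s: |Δx| = |-1 − 5| = 6 m
Total path = 34 m; average speed = 34/14 = 17/7 m/s.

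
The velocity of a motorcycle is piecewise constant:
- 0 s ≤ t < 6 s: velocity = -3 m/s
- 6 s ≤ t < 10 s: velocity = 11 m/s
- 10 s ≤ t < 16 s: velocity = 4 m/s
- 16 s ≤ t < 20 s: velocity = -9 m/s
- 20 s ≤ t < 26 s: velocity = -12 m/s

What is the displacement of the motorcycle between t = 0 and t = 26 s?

Displacement is the signed area under the v-t curve.
0–6 s: -3 × 6 = -18 m
6–10 s: 11 × 4 = 44 m
10–16 s: 4 × 6 = 24 m
16–20 s: -9 × 4 = -36 m
20–26 s: -12 × 6 = -72 m
Net displacement = -58 m

-58 m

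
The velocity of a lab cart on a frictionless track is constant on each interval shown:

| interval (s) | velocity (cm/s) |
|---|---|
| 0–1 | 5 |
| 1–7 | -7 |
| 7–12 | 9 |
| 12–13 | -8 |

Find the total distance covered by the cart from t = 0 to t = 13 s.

100 cm

Total distance travelled is ∫|v| dt — sum the magnitudes of each area piece.
0–1 s: |5| × 1 = 5 cm
1–7 s: |-7| × 6 = 42 cm
7–12 s: |9| × 5 = 45 cm
12–13 s: |-8| × 1 = 8 cm
Total distance = 100 cm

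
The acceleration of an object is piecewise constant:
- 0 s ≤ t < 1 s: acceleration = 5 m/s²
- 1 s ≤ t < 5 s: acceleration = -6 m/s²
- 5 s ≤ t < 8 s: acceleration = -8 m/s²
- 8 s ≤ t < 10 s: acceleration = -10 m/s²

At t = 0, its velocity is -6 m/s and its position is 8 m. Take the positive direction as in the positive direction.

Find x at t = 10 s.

-276.5 m

On each constant-a segment, Δv = aΔt and Δx = v₀Δt + ½aΔt²; chain segment to segment.
0–1 s: v starts -6 m/s; Δx = -6·1 + ½·5·1² = -3.5 m; v ends -1 m/s.
1–5 s: v starts -1 m/s; Δx = -1·4 + ½·-6·4² = -52 m; v ends -25 m/s.
5–8 s: v starts -25 m/s; Δx = -25·3 + ½·-8·3² = -111 m; v ends -49 m/s.
8–10 s: v starts -49 m/s; Δx = -49·2 + ½·-10·2² = -118 m; v ends -69 m/s.
x(10) = 8 + Σ Δx = -276.5 m.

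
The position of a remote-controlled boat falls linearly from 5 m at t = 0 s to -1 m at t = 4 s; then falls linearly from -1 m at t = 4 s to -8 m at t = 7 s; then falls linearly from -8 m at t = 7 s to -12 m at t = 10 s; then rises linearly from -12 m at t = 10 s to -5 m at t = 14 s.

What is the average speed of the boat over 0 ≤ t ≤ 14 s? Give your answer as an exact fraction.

Average speed = (total path length)/(elapsed time); on a piecewise-linear x-t graph the path length is Σ|Δx|.
0–4 s: |Δx| = |-1 − 5| = 6 m
4–7 s: |Δx| = |-8 − -1| = 7 m
7–10 s: |Δx| = |-12 − -8| = 4 m
10–14 s: |Δx| = |-5 − -12| = 7 m
Total path = 24 m; average speed = 24/14 = 12/7 m/s.

12/7 m/s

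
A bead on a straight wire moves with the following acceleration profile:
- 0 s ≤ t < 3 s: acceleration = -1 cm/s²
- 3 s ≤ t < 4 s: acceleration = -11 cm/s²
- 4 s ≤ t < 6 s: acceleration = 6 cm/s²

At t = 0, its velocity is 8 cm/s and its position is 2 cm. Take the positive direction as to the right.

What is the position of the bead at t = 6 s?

On each constant-a segment, Δv = aΔt and Δx = v₀Δt + ½aΔt²; chain segment to segment.
0–3 s: v starts 8 cm/s; Δx = 8·3 + ½·-1·3² = 19.5 cm; v ends 5 cm/s.
3–4 s: v starts 5 cm/s; Δx = 5·1 + ½·-11·1² = -0.5 cm; v ends -6 cm/s.
4–6 s: v starts -6 cm/s; Δx = -6·2 + ½·6·2² = 0 cm; v ends 6 cm/s.
x(6) = 2 + Σ Δx = 21 cm.

21 cm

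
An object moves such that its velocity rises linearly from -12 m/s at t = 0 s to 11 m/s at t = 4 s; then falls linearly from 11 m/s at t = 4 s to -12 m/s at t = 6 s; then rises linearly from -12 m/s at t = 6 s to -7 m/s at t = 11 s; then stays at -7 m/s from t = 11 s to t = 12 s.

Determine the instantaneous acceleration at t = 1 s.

Acceleration is the slope of the v-t graph on 0–4 s: (11 − -12)/(4 − 0) = 5.75 m/s².

5.75 m/s²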